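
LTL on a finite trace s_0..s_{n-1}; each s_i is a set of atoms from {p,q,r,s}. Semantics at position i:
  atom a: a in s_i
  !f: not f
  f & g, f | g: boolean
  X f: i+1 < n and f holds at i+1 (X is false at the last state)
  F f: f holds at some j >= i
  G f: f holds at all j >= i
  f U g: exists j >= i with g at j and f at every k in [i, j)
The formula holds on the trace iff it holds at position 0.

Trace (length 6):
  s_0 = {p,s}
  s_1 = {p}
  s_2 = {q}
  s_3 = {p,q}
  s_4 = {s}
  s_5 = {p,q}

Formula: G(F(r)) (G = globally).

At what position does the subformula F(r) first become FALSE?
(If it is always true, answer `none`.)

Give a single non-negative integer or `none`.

Answer: 0

Derivation:
s_0={p,s}: F(r)=False r=False
s_1={p}: F(r)=False r=False
s_2={q}: F(r)=False r=False
s_3={p,q}: F(r)=False r=False
s_4={s}: F(r)=False r=False
s_5={p,q}: F(r)=False r=False
G(F(r)) holds globally = False
First violation at position 0.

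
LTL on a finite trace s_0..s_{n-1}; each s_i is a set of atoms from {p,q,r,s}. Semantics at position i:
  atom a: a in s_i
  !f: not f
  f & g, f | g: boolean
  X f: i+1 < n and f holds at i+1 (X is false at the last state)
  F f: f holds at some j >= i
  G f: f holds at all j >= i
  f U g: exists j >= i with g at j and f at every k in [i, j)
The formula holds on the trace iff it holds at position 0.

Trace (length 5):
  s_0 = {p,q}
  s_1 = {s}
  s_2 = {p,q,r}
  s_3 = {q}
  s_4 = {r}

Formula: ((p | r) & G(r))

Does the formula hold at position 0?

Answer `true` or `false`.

Answer: false

Derivation:
s_0={p,q}: ((p | r) & G(r))=False (p | r)=True p=True r=False G(r)=False
s_1={s}: ((p | r) & G(r))=False (p | r)=False p=False r=False G(r)=False
s_2={p,q,r}: ((p | r) & G(r))=False (p | r)=True p=True r=True G(r)=False
s_3={q}: ((p | r) & G(r))=False (p | r)=False p=False r=False G(r)=False
s_4={r}: ((p | r) & G(r))=True (p | r)=True p=False r=True G(r)=True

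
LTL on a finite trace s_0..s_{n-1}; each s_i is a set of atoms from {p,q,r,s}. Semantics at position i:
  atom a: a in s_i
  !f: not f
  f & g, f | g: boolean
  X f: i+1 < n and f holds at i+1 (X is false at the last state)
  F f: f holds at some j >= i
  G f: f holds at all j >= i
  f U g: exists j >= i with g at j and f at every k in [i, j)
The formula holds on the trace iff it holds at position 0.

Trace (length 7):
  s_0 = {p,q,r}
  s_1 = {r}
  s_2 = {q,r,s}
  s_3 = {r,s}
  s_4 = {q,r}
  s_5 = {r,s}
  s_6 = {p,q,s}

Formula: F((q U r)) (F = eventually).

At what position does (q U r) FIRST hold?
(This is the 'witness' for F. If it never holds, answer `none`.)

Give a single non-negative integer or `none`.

s_0={p,q,r}: (q U r)=True q=True r=True
s_1={r}: (q U r)=True q=False r=True
s_2={q,r,s}: (q U r)=True q=True r=True
s_3={r,s}: (q U r)=True q=False r=True
s_4={q,r}: (q U r)=True q=True r=True
s_5={r,s}: (q U r)=True q=False r=True
s_6={p,q,s}: (q U r)=False q=True r=False
F((q U r)) holds; first witness at position 0.

Answer: 0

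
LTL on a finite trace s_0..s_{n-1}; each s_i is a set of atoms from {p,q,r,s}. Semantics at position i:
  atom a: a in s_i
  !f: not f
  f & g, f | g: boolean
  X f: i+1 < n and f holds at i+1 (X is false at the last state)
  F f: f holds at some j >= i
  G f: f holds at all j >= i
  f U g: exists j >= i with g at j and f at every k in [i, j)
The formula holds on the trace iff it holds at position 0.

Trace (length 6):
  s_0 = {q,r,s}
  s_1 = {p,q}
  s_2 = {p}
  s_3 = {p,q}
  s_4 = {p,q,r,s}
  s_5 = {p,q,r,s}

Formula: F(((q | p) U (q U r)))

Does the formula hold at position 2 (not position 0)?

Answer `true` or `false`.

Answer: true

Derivation:
s_0={q,r,s}: F(((q | p) U (q U r)))=True ((q | p) U (q U r))=True (q | p)=True q=True p=False (q U r)=True r=True
s_1={p,q}: F(((q | p) U (q U r)))=True ((q | p) U (q U r))=True (q | p)=True q=True p=True (q U r)=False r=False
s_2={p}: F(((q | p) U (q U r)))=True ((q | p) U (q U r))=True (q | p)=True q=False p=True (q U r)=False r=False
s_3={p,q}: F(((q | p) U (q U r)))=True ((q | p) U (q U r))=True (q | p)=True q=True p=True (q U r)=True r=False
s_4={p,q,r,s}: F(((q | p) U (q U r)))=True ((q | p) U (q U r))=True (q | p)=True q=True p=True (q U r)=True r=True
s_5={p,q,r,s}: F(((q | p) U (q U r)))=True ((q | p) U (q U r))=True (q | p)=True q=True p=True (q U r)=True r=True
Evaluating at position 2: result = True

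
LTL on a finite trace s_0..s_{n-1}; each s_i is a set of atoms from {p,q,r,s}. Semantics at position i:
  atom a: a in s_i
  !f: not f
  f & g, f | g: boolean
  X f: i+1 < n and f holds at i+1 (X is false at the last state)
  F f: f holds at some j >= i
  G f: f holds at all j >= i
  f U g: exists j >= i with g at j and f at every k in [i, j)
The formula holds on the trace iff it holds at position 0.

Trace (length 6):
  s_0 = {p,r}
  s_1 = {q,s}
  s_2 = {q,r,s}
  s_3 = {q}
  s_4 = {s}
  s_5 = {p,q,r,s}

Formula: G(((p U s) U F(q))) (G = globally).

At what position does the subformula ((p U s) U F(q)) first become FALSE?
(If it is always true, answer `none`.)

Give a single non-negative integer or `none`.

Answer: none

Derivation:
s_0={p,r}: ((p U s) U F(q))=True (p U s)=True p=True s=False F(q)=True q=False
s_1={q,s}: ((p U s) U F(q))=True (p U s)=True p=False s=True F(q)=True q=True
s_2={q,r,s}: ((p U s) U F(q))=True (p U s)=True p=False s=True F(q)=True q=True
s_3={q}: ((p U s) U F(q))=True (p U s)=False p=False s=False F(q)=True q=True
s_4={s}: ((p U s) U F(q))=True (p U s)=True p=False s=True F(q)=True q=False
s_5={p,q,r,s}: ((p U s) U F(q))=True (p U s)=True p=True s=True F(q)=True q=True
G(((p U s) U F(q))) holds globally = True
No violation — formula holds at every position.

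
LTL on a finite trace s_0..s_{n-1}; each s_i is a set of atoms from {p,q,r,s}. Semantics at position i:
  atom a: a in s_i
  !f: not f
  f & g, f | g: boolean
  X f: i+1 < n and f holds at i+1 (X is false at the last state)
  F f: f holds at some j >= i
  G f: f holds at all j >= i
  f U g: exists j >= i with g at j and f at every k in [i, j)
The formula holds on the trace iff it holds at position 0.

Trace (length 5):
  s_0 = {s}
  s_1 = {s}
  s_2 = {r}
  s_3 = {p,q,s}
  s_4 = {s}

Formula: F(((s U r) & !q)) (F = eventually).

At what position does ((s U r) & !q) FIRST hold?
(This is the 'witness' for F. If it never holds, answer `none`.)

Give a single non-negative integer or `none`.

s_0={s}: ((s U r) & !q)=True (s U r)=True s=True r=False !q=True q=False
s_1={s}: ((s U r) & !q)=True (s U r)=True s=True r=False !q=True q=False
s_2={r}: ((s U r) & !q)=True (s U r)=True s=False r=True !q=True q=False
s_3={p,q,s}: ((s U r) & !q)=False (s U r)=False s=True r=False !q=False q=True
s_4={s}: ((s U r) & !q)=False (s U r)=False s=True r=False !q=True q=False
F(((s U r) & !q)) holds; first witness at position 0.

Answer: 0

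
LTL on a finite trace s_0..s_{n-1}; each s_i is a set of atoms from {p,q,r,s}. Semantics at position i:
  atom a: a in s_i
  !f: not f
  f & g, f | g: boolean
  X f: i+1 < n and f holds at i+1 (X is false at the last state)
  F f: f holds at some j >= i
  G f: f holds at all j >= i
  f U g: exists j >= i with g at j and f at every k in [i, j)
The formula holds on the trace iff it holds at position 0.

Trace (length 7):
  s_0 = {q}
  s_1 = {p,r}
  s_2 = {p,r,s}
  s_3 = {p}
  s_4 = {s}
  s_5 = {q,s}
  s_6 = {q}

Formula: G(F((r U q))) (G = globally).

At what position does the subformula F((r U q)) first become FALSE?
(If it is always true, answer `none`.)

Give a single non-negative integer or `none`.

Answer: none

Derivation:
s_0={q}: F((r U q))=True (r U q)=True r=False q=True
s_1={p,r}: F((r U q))=True (r U q)=False r=True q=False
s_2={p,r,s}: F((r U q))=True (r U q)=False r=True q=False
s_3={p}: F((r U q))=True (r U q)=False r=False q=False
s_4={s}: F((r U q))=True (r U q)=False r=False q=False
s_5={q,s}: F((r U q))=True (r U q)=True r=False q=True
s_6={q}: F((r U q))=True (r U q)=True r=False q=True
G(F((r U q))) holds globally = True
No violation — formula holds at every position.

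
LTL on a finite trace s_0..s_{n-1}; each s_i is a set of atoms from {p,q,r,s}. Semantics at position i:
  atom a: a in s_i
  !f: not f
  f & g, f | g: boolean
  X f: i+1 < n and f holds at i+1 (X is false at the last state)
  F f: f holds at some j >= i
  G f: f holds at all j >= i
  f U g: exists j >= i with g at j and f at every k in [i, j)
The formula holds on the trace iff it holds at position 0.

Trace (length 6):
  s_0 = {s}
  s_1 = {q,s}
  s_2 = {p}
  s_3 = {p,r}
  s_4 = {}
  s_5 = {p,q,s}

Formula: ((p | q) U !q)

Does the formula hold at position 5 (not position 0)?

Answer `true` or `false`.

Answer: false

Derivation:
s_0={s}: ((p | q) U !q)=True (p | q)=False p=False q=False !q=True
s_1={q,s}: ((p | q) U !q)=True (p | q)=True p=False q=True !q=False
s_2={p}: ((p | q) U !q)=True (p | q)=True p=True q=False !q=True
s_3={p,r}: ((p | q) U !q)=True (p | q)=True p=True q=False !q=True
s_4={}: ((p | q) U !q)=True (p | q)=False p=False q=False !q=True
s_5={p,q,s}: ((p | q) U !q)=False (p | q)=True p=True q=True !q=False
Evaluating at position 5: result = False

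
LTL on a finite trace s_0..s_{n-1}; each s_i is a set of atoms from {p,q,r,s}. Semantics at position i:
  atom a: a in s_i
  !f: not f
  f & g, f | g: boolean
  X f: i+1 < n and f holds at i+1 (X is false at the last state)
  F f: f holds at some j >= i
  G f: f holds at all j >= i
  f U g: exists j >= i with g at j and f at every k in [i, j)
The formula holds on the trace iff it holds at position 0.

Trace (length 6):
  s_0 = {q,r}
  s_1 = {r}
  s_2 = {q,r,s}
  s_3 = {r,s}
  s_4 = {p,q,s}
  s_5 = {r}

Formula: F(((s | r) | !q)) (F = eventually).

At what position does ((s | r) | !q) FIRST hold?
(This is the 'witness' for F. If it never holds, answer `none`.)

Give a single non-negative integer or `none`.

Answer: 0

Derivation:
s_0={q,r}: ((s | r) | !q)=True (s | r)=True s=False r=True !q=False q=True
s_1={r}: ((s | r) | !q)=True (s | r)=True s=False r=True !q=True q=False
s_2={q,r,s}: ((s | r) | !q)=True (s | r)=True s=True r=True !q=False q=True
s_3={r,s}: ((s | r) | !q)=True (s | r)=True s=True r=True !q=True q=False
s_4={p,q,s}: ((s | r) | !q)=True (s | r)=True s=True r=False !q=False q=True
s_5={r}: ((s | r) | !q)=True (s | r)=True s=False r=True !q=True q=False
F(((s | r) | !q)) holds; first witness at position 0.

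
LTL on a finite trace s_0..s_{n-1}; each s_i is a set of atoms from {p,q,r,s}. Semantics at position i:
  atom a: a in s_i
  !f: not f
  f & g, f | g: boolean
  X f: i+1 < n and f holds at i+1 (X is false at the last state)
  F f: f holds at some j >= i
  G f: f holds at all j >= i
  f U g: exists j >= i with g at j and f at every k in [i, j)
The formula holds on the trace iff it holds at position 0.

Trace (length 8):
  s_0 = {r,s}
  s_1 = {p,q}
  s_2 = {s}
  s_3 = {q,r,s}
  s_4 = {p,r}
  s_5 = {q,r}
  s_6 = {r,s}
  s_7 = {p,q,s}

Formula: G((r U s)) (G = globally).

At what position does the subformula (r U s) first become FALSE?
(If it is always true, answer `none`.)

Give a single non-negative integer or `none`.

Answer: 1

Derivation:
s_0={r,s}: (r U s)=True r=True s=True
s_1={p,q}: (r U s)=False r=False s=False
s_2={s}: (r U s)=True r=False s=True
s_3={q,r,s}: (r U s)=True r=True s=True
s_4={p,r}: (r U s)=True r=True s=False
s_5={q,r}: (r U s)=True r=True s=False
s_6={r,s}: (r U s)=True r=True s=True
s_7={p,q,s}: (r U s)=True r=False s=True
G((r U s)) holds globally = False
First violation at position 1.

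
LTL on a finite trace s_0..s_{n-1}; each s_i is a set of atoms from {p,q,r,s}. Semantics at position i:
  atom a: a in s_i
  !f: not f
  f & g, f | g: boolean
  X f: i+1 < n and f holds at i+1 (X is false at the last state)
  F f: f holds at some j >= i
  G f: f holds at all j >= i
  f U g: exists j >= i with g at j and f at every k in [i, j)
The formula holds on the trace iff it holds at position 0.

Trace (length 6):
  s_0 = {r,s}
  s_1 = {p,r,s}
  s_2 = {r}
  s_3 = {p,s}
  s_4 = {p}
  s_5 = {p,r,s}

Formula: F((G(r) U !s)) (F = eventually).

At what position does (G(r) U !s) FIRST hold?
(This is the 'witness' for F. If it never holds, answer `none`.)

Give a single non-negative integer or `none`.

Answer: 2

Derivation:
s_0={r,s}: (G(r) U !s)=False G(r)=False r=True !s=False s=True
s_1={p,r,s}: (G(r) U !s)=False G(r)=False r=True !s=False s=True
s_2={r}: (G(r) U !s)=True G(r)=False r=True !s=True s=False
s_3={p,s}: (G(r) U !s)=False G(r)=False r=False !s=False s=True
s_4={p}: (G(r) U !s)=True G(r)=False r=False !s=True s=False
s_5={p,r,s}: (G(r) U !s)=False G(r)=True r=True !s=False s=True
F((G(r) U !s)) holds; first witness at position 2.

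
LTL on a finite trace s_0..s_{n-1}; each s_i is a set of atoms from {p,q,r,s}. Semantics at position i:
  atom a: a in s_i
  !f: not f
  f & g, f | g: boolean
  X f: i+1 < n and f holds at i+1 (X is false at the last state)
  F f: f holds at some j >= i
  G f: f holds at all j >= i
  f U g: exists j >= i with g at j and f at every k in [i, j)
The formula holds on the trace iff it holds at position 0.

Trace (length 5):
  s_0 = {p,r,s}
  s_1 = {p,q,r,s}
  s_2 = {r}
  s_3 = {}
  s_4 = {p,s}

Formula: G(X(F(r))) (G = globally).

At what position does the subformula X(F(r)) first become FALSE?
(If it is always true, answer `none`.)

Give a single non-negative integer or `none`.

Answer: 2

Derivation:
s_0={p,r,s}: X(F(r))=True F(r)=True r=True
s_1={p,q,r,s}: X(F(r))=True F(r)=True r=True
s_2={r}: X(F(r))=False F(r)=True r=True
s_3={}: X(F(r))=False F(r)=False r=False
s_4={p,s}: X(F(r))=False F(r)=False r=False
G(X(F(r))) holds globally = False
First violation at position 2.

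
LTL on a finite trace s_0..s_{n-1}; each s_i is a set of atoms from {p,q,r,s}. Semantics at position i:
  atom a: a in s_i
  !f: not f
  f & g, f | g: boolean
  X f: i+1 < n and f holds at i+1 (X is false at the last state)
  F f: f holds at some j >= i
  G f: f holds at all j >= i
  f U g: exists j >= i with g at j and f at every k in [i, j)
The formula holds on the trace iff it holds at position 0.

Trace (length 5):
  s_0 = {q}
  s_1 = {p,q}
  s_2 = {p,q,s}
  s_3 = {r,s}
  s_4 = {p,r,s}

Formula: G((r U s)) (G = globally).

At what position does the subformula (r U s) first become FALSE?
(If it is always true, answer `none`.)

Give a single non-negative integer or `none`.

s_0={q}: (r U s)=False r=False s=False
s_1={p,q}: (r U s)=False r=False s=False
s_2={p,q,s}: (r U s)=True r=False s=True
s_3={r,s}: (r U s)=True r=True s=True
s_4={p,r,s}: (r U s)=True r=True s=True
G((r U s)) holds globally = False
First violation at position 0.

Answer: 0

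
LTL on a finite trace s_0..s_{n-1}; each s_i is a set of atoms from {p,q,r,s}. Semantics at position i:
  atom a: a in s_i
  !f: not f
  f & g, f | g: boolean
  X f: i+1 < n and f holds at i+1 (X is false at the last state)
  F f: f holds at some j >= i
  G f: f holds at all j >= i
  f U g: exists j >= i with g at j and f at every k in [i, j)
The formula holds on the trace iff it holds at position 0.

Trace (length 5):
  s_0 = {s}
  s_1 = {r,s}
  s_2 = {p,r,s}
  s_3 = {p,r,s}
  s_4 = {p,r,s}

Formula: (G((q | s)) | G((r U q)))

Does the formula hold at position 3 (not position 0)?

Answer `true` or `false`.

s_0={s}: (G((q | s)) | G((r U q)))=True G((q | s))=True (q | s)=True q=False s=True G((r U q))=False (r U q)=False r=False
s_1={r,s}: (G((q | s)) | G((r U q)))=True G((q | s))=True (q | s)=True q=False s=True G((r U q))=False (r U q)=False r=True
s_2={p,r,s}: (G((q | s)) | G((r U q)))=True G((q | s))=True (q | s)=True q=False s=True G((r U q))=False (r U q)=False r=True
s_3={p,r,s}: (G((q | s)) | G((r U q)))=True G((q | s))=True (q | s)=True q=False s=True G((r U q))=False (r U q)=False r=True
s_4={p,r,s}: (G((q | s)) | G((r U q)))=True G((q | s))=True (q | s)=True q=False s=True G((r U q))=False (r U q)=False r=True
Evaluating at position 3: result = True

Answer: true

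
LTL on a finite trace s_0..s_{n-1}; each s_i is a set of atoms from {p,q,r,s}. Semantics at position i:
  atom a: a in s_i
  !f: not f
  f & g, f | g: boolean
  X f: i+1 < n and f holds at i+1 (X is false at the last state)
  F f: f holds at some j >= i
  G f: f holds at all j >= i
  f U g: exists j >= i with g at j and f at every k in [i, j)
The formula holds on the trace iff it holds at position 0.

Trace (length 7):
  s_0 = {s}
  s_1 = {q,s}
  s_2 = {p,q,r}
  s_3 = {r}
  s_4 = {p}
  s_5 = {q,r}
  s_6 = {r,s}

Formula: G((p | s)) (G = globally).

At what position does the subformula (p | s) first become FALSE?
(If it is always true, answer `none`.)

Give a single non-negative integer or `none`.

Answer: 3

Derivation:
s_0={s}: (p | s)=True p=False s=True
s_1={q,s}: (p | s)=True p=False s=True
s_2={p,q,r}: (p | s)=True p=True s=False
s_3={r}: (p | s)=False p=False s=False
s_4={p}: (p | s)=True p=True s=False
s_5={q,r}: (p | s)=False p=False s=False
s_6={r,s}: (p | s)=True p=False s=True
G((p | s)) holds globally = False
First violation at position 3.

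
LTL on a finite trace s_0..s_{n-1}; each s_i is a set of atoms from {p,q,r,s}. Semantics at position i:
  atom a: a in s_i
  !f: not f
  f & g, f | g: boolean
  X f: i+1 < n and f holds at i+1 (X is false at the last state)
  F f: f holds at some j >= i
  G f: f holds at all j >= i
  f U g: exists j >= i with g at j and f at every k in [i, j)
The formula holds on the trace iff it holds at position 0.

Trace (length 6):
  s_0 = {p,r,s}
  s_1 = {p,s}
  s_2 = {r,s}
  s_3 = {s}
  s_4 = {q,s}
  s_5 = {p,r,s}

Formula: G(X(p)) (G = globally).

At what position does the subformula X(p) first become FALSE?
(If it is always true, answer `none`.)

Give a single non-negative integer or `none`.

Answer: 1

Derivation:
s_0={p,r,s}: X(p)=True p=True
s_1={p,s}: X(p)=False p=True
s_2={r,s}: X(p)=False p=False
s_3={s}: X(p)=False p=False
s_4={q,s}: X(p)=True p=False
s_5={p,r,s}: X(p)=False p=True
G(X(p)) holds globally = False
First violation at position 1.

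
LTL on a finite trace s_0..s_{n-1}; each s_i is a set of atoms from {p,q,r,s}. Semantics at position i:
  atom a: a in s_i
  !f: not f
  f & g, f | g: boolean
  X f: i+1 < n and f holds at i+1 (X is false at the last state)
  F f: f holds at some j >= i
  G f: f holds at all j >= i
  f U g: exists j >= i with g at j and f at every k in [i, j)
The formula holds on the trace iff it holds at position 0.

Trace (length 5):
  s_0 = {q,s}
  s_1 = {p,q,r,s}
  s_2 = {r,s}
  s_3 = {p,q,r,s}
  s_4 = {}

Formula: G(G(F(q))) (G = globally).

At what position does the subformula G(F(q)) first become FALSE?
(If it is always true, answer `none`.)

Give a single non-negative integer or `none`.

s_0={q,s}: G(F(q))=False F(q)=True q=True
s_1={p,q,r,s}: G(F(q))=False F(q)=True q=True
s_2={r,s}: G(F(q))=False F(q)=True q=False
s_3={p,q,r,s}: G(F(q))=False F(q)=True q=True
s_4={}: G(F(q))=False F(q)=False q=False
G(G(F(q))) holds globally = False
First violation at position 0.

Answer: 0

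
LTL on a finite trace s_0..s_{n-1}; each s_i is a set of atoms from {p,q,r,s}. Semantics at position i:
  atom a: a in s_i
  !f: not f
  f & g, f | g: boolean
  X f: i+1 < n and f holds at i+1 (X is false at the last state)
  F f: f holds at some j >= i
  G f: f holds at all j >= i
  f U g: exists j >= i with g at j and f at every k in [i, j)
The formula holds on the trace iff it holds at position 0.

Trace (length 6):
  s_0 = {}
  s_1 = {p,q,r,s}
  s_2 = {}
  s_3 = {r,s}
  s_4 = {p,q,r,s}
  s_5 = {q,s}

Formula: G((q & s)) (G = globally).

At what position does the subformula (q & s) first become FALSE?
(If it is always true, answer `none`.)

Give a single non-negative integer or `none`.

Answer: 0

Derivation:
s_0={}: (q & s)=False q=False s=False
s_1={p,q,r,s}: (q & s)=True q=True s=True
s_2={}: (q & s)=False q=False s=False
s_3={r,s}: (q & s)=False q=False s=True
s_4={p,q,r,s}: (q & s)=True q=True s=True
s_5={q,s}: (q & s)=True q=True s=True
G((q & s)) holds globally = False
First violation at position 0.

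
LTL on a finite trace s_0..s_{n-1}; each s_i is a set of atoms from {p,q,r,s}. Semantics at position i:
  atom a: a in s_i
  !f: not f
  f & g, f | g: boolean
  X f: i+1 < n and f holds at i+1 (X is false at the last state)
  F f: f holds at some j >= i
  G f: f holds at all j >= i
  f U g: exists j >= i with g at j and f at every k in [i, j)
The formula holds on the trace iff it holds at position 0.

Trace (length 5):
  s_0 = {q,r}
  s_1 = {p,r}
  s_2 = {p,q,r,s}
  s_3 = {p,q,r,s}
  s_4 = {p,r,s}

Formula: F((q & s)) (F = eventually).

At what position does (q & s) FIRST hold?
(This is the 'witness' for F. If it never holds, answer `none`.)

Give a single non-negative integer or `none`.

s_0={q,r}: (q & s)=False q=True s=False
s_1={p,r}: (q & s)=False q=False s=False
s_2={p,q,r,s}: (q & s)=True q=True s=True
s_3={p,q,r,s}: (q & s)=True q=True s=True
s_4={p,r,s}: (q & s)=False q=False s=True
F((q & s)) holds; first witness at position 2.

Answer: 2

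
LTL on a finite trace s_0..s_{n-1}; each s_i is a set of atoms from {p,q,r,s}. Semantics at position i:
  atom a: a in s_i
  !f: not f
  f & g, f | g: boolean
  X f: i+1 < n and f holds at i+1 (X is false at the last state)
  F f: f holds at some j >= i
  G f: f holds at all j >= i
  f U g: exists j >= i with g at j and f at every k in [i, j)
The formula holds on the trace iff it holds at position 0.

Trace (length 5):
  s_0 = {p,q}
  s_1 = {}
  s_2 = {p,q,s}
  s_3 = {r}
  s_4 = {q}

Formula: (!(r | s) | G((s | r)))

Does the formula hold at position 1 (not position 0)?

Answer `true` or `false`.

s_0={p,q}: (!(r | s) | G((s | r)))=True !(r | s)=True (r | s)=False r=False s=False G((s | r))=False (s | r)=False
s_1={}: (!(r | s) | G((s | r)))=True !(r | s)=True (r | s)=False r=False s=False G((s | r))=False (s | r)=False
s_2={p,q,s}: (!(r | s) | G((s | r)))=False !(r | s)=False (r | s)=True r=False s=True G((s | r))=False (s | r)=True
s_3={r}: (!(r | s) | G((s | r)))=False !(r | s)=False (r | s)=True r=True s=False G((s | r))=False (s | r)=True
s_4={q}: (!(r | s) | G((s | r)))=True !(r | s)=True (r | s)=False r=False s=False G((s | r))=False (s | r)=False
Evaluating at position 1: result = True

Answer: true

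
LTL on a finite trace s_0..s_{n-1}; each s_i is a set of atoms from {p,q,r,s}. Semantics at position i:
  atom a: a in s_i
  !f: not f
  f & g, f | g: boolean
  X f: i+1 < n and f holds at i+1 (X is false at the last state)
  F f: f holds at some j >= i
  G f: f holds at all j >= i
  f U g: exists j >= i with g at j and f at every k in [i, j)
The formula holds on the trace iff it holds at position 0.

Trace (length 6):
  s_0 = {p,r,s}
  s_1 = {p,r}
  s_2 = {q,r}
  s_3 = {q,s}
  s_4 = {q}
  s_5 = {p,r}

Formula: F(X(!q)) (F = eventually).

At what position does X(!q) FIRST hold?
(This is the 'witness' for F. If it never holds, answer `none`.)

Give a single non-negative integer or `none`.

s_0={p,r,s}: X(!q)=True !q=True q=False
s_1={p,r}: X(!q)=False !q=True q=False
s_2={q,r}: X(!q)=False !q=False q=True
s_3={q,s}: X(!q)=False !q=False q=True
s_4={q}: X(!q)=True !q=False q=True
s_5={p,r}: X(!q)=False !q=True q=False
F(X(!q)) holds; first witness at position 0.

Answer: 0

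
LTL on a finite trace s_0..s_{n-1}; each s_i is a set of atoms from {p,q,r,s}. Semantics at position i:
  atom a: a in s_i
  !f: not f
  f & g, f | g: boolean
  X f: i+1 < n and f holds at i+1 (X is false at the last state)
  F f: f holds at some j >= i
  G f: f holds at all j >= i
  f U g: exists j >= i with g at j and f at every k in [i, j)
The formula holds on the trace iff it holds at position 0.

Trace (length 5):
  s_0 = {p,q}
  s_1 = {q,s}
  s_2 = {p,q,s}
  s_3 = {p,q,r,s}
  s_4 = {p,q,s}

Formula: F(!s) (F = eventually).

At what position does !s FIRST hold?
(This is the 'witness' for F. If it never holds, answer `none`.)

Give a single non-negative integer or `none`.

s_0={p,q}: !s=True s=False
s_1={q,s}: !s=False s=True
s_2={p,q,s}: !s=False s=True
s_3={p,q,r,s}: !s=False s=True
s_4={p,q,s}: !s=False s=True
F(!s) holds; first witness at position 0.

Answer: 0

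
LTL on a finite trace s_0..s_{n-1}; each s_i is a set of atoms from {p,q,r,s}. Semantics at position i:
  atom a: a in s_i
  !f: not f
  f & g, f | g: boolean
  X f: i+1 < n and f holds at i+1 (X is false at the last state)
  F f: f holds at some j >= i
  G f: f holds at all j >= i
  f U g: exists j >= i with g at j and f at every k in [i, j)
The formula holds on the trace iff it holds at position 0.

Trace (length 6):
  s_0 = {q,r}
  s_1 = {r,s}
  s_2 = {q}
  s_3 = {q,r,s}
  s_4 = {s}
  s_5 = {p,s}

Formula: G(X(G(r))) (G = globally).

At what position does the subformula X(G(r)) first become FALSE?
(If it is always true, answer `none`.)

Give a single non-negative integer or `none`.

s_0={q,r}: X(G(r))=False G(r)=False r=True
s_1={r,s}: X(G(r))=False G(r)=False r=True
s_2={q}: X(G(r))=False G(r)=False r=False
s_3={q,r,s}: X(G(r))=False G(r)=False r=True
s_4={s}: X(G(r))=False G(r)=False r=False
s_5={p,s}: X(G(r))=False G(r)=False r=False
G(X(G(r))) holds globally = False
First violation at position 0.

Answer: 0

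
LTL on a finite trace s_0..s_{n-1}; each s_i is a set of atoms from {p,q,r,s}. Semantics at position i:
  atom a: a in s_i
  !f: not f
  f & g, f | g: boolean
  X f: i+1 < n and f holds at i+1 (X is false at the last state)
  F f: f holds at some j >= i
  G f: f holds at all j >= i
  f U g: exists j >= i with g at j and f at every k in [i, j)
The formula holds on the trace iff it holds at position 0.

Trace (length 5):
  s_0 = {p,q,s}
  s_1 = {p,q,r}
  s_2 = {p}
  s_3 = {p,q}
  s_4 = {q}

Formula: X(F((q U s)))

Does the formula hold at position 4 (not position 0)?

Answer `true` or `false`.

s_0={p,q,s}: X(F((q U s)))=False F((q U s))=True (q U s)=True q=True s=True
s_1={p,q,r}: X(F((q U s)))=False F((q U s))=False (q U s)=False q=True s=False
s_2={p}: X(F((q U s)))=False F((q U s))=False (q U s)=False q=False s=False
s_3={p,q}: X(F((q U s)))=False F((q U s))=False (q U s)=False q=True s=False
s_4={q}: X(F((q U s)))=False F((q U s))=False (q U s)=False q=True s=False
Evaluating at position 4: result = False

Answer: false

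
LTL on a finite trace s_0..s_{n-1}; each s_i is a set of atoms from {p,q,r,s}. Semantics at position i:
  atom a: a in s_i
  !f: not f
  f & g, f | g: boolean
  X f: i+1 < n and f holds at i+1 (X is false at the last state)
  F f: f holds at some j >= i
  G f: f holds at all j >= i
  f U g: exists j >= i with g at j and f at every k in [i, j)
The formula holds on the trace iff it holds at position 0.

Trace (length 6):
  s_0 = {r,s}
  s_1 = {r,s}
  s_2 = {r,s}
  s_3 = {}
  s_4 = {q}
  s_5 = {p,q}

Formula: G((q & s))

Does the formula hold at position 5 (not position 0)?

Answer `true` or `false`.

Answer: false

Derivation:
s_0={r,s}: G((q & s))=False (q & s)=False q=False s=True
s_1={r,s}: G((q & s))=False (q & s)=False q=False s=True
s_2={r,s}: G((q & s))=False (q & s)=False q=False s=True
s_3={}: G((q & s))=False (q & s)=False q=False s=False
s_4={q}: G((q & s))=False (q & s)=False q=True s=False
s_5={p,q}: G((q & s))=False (q & s)=False q=True s=False
Evaluating at position 5: result = False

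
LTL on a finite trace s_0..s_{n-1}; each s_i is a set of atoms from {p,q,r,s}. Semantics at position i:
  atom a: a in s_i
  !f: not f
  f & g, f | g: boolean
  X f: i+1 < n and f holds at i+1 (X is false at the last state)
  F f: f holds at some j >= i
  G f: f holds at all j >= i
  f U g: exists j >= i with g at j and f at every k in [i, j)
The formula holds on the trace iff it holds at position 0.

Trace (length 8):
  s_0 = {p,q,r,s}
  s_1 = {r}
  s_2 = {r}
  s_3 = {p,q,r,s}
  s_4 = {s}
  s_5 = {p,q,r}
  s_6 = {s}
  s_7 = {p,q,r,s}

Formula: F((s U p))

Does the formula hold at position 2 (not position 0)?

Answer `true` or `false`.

Answer: true

Derivation:
s_0={p,q,r,s}: F((s U p))=True (s U p)=True s=True p=True
s_1={r}: F((s U p))=True (s U p)=False s=False p=False
s_2={r}: F((s U p))=True (s U p)=False s=False p=False
s_3={p,q,r,s}: F((s U p))=True (s U p)=True s=True p=True
s_4={s}: F((s U p))=True (s U p)=True s=True p=False
s_5={p,q,r}: F((s U p))=True (s U p)=True s=False p=True
s_6={s}: F((s U p))=True (s U p)=True s=True p=False
s_7={p,q,r,s}: F((s U p))=True (s U p)=True s=True p=True
Evaluating at position 2: result = True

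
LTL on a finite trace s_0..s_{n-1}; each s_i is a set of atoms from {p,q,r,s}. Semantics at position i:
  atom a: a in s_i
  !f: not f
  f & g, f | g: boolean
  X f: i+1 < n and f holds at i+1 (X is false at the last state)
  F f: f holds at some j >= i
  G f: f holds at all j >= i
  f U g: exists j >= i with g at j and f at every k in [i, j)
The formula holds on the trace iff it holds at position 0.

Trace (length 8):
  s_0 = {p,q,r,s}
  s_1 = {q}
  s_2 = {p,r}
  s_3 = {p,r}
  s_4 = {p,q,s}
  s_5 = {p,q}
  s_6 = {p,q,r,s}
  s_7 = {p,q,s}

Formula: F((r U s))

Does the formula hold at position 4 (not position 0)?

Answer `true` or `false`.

s_0={p,q,r,s}: F((r U s))=True (r U s)=True r=True s=True
s_1={q}: F((r U s))=True (r U s)=False r=False s=False
s_2={p,r}: F((r U s))=True (r U s)=True r=True s=False
s_3={p,r}: F((r U s))=True (r U s)=True r=True s=False
s_4={p,q,s}: F((r U s))=True (r U s)=True r=False s=True
s_5={p,q}: F((r U s))=True (r U s)=False r=False s=False
s_6={p,q,r,s}: F((r U s))=True (r U s)=True r=True s=True
s_7={p,q,s}: F((r U s))=True (r U s)=True r=False s=True
Evaluating at position 4: result = True

Answer: true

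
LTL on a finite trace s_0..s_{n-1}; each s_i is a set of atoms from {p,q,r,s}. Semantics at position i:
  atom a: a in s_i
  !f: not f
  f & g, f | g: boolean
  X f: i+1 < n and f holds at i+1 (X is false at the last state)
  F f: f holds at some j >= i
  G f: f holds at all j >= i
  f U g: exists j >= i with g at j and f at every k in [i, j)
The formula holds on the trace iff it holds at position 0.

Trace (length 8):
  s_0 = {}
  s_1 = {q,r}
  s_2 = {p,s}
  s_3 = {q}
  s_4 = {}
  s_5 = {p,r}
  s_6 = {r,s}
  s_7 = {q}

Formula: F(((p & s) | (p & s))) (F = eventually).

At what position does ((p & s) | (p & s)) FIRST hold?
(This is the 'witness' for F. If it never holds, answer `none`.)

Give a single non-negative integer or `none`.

Answer: 2

Derivation:
s_0={}: ((p & s) | (p & s))=False (p & s)=False p=False s=False
s_1={q,r}: ((p & s) | (p & s))=False (p & s)=False p=False s=False
s_2={p,s}: ((p & s) | (p & s))=True (p & s)=True p=True s=True
s_3={q}: ((p & s) | (p & s))=False (p & s)=False p=False s=False
s_4={}: ((p & s) | (p & s))=False (p & s)=False p=False s=False
s_5={p,r}: ((p & s) | (p & s))=False (p & s)=False p=True s=False
s_6={r,s}: ((p & s) | (p & s))=False (p & s)=False p=False s=True
s_7={q}: ((p & s) | (p & s))=False (p & s)=False p=False s=False
F(((p & s) | (p & s))) holds; first witness at position 2.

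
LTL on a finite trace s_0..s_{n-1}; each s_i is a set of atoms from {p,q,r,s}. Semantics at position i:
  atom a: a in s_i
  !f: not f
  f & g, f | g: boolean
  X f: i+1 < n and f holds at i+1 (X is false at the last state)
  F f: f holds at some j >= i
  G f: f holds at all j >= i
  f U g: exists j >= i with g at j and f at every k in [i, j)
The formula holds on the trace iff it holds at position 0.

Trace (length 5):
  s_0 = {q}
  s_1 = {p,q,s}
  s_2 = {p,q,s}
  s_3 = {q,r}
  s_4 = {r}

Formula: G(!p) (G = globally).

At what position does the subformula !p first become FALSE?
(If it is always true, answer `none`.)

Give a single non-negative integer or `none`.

Answer: 1

Derivation:
s_0={q}: !p=True p=False
s_1={p,q,s}: !p=False p=True
s_2={p,q,s}: !p=False p=True
s_3={q,r}: !p=True p=False
s_4={r}: !p=True p=False
G(!p) holds globally = False
First violation at position 1.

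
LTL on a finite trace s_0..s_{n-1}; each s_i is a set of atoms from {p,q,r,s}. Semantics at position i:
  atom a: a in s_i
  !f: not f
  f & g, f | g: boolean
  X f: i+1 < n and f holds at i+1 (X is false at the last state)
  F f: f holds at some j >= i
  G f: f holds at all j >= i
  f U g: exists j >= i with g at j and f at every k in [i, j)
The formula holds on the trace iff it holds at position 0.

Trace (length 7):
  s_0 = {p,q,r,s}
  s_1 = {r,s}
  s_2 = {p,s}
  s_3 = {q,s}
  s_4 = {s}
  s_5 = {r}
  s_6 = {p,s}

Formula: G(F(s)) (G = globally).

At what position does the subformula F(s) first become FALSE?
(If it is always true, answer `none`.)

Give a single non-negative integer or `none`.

Answer: none

Derivation:
s_0={p,q,r,s}: F(s)=True s=True
s_1={r,s}: F(s)=True s=True
s_2={p,s}: F(s)=True s=True
s_3={q,s}: F(s)=True s=True
s_4={s}: F(s)=True s=True
s_5={r}: F(s)=True s=False
s_6={p,s}: F(s)=True s=True
G(F(s)) holds globally = True
No violation — formula holds at every position.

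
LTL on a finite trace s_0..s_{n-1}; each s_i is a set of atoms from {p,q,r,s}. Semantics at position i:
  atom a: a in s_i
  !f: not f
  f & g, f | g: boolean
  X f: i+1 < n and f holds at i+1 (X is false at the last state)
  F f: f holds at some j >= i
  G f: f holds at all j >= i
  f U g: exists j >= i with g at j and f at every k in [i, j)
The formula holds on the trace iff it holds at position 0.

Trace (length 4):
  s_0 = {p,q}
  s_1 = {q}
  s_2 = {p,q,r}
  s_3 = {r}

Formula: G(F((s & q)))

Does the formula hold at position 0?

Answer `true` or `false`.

Answer: false

Derivation:
s_0={p,q}: G(F((s & q)))=False F((s & q))=False (s & q)=False s=False q=True
s_1={q}: G(F((s & q)))=False F((s & q))=False (s & q)=False s=False q=True
s_2={p,q,r}: G(F((s & q)))=False F((s & q))=False (s & q)=False s=False q=True
s_3={r}: G(F((s & q)))=False F((s & q))=False (s & q)=False s=False q=False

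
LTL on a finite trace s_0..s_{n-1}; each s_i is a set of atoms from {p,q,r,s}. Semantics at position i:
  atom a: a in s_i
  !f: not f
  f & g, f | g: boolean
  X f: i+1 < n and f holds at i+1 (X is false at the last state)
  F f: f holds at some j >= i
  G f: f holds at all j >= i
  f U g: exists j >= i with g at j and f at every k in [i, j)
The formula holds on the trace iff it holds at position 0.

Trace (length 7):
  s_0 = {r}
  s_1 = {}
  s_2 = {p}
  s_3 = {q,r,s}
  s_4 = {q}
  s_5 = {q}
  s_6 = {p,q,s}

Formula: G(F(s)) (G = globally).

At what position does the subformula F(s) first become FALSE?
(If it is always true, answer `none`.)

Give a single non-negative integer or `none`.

Answer: none

Derivation:
s_0={r}: F(s)=True s=False
s_1={}: F(s)=True s=False
s_2={p}: F(s)=True s=False
s_3={q,r,s}: F(s)=True s=True
s_4={q}: F(s)=True s=False
s_5={q}: F(s)=True s=False
s_6={p,q,s}: F(s)=True s=True
G(F(s)) holds globally = True
No violation — formula holds at every position.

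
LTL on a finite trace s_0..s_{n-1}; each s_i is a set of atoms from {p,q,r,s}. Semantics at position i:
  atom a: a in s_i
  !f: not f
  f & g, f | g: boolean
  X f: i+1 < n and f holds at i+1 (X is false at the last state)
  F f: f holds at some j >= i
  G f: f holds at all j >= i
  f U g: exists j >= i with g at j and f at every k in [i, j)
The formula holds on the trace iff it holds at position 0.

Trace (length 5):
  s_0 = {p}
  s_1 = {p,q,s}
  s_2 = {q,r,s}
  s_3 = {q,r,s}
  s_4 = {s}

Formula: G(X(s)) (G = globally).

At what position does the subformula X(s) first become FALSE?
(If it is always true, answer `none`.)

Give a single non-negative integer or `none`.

s_0={p}: X(s)=True s=False
s_1={p,q,s}: X(s)=True s=True
s_2={q,r,s}: X(s)=True s=True
s_3={q,r,s}: X(s)=True s=True
s_4={s}: X(s)=False s=True
G(X(s)) holds globally = False
First violation at position 4.

Answer: 4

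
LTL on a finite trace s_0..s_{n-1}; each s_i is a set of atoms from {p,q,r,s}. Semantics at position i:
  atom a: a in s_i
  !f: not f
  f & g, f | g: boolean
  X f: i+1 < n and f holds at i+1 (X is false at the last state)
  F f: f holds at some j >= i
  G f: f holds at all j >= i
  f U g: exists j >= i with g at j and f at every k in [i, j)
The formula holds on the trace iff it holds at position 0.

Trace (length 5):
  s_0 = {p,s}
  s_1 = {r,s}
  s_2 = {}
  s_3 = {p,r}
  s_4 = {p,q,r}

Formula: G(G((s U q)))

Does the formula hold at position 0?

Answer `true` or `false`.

s_0={p,s}: G(G((s U q)))=False G((s U q))=False (s U q)=False s=True q=False
s_1={r,s}: G(G((s U q)))=False G((s U q))=False (s U q)=False s=True q=False
s_2={}: G(G((s U q)))=False G((s U q))=False (s U q)=False s=False q=False
s_3={p,r}: G(G((s U q)))=False G((s U q))=False (s U q)=False s=False q=False
s_4={p,q,r}: G(G((s U q)))=True G((s U q))=True (s U q)=True s=False q=True

Answer: false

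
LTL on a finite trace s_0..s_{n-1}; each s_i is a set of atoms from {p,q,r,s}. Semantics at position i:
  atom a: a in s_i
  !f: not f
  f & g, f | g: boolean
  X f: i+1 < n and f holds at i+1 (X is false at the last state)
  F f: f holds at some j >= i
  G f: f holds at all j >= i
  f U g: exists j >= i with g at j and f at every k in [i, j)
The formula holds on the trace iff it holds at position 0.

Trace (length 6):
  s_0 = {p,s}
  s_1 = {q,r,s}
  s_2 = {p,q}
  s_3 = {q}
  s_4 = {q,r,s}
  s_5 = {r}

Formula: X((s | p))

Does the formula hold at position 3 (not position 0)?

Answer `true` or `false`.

s_0={p,s}: X((s | p))=True (s | p)=True s=True p=True
s_1={q,r,s}: X((s | p))=True (s | p)=True s=True p=False
s_2={p,q}: X((s | p))=False (s | p)=True s=False p=True
s_3={q}: X((s | p))=True (s | p)=False s=False p=False
s_4={q,r,s}: X((s | p))=False (s | p)=True s=True p=False
s_5={r}: X((s | p))=False (s | p)=False s=False p=False
Evaluating at position 3: result = True

Answer: true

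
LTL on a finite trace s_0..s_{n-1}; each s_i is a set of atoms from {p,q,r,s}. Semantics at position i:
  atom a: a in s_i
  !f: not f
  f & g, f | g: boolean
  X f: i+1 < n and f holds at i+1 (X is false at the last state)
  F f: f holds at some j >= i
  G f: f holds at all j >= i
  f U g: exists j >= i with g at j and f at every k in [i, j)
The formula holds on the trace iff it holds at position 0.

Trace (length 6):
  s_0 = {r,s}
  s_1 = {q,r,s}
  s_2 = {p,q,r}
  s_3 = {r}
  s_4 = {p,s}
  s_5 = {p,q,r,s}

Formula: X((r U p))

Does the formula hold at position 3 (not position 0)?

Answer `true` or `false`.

s_0={r,s}: X((r U p))=True (r U p)=True r=True p=False
s_1={q,r,s}: X((r U p))=True (r U p)=True r=True p=False
s_2={p,q,r}: X((r U p))=True (r U p)=True r=True p=True
s_3={r}: X((r U p))=True (r U p)=True r=True p=False
s_4={p,s}: X((r U p))=True (r U p)=True r=False p=True
s_5={p,q,r,s}: X((r U p))=False (r U p)=True r=True p=True
Evaluating at position 3: result = True

Answer: true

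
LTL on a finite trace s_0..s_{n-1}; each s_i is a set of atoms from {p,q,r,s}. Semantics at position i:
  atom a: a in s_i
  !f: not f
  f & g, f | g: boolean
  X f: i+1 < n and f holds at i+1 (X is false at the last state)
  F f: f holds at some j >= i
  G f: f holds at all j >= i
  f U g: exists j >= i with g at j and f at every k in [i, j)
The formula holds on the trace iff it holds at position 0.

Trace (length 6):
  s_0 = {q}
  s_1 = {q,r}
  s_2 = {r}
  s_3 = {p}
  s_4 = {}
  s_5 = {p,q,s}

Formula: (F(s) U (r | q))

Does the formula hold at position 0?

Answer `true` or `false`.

s_0={q}: (F(s) U (r | q))=True F(s)=True s=False (r | q)=True r=False q=True
s_1={q,r}: (F(s) U (r | q))=True F(s)=True s=False (r | q)=True r=True q=True
s_2={r}: (F(s) U (r | q))=True F(s)=True s=False (r | q)=True r=True q=False
s_3={p}: (F(s) U (r | q))=True F(s)=True s=False (r | q)=False r=False q=False
s_4={}: (F(s) U (r | q))=True F(s)=True s=False (r | q)=False r=False q=False
s_5={p,q,s}: (F(s) U (r | q))=True F(s)=True s=True (r | q)=True r=False q=True

Answer: true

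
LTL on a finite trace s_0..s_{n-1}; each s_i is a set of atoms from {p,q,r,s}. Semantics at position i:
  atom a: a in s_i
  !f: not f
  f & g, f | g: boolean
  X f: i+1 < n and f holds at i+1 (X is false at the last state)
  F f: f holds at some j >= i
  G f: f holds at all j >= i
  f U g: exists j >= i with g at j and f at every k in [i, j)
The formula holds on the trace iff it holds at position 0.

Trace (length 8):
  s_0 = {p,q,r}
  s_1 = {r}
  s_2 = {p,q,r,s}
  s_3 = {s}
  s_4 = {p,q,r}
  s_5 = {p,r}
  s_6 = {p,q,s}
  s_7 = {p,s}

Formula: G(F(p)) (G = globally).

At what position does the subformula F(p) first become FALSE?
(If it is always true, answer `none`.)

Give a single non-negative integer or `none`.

Answer: none

Derivation:
s_0={p,q,r}: F(p)=True p=True
s_1={r}: F(p)=True p=False
s_2={p,q,r,s}: F(p)=True p=True
s_3={s}: F(p)=True p=False
s_4={p,q,r}: F(p)=True p=True
s_5={p,r}: F(p)=True p=True
s_6={p,q,s}: F(p)=True p=True
s_7={p,s}: F(p)=True p=True
G(F(p)) holds globally = True
No violation — formula holds at every position.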